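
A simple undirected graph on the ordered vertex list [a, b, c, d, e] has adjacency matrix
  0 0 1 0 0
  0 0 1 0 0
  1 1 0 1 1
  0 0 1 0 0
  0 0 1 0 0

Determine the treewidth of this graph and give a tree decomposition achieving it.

Treewidth 1.
One optimal decomposition is:
Bags: B1 = {c, d}  B2 = {a, c}  B3 = {c, e}  B4 = {b, c}
Tree: B1–B2, B1–B3, B3–B4

Every bag has size at most 2, so the width is 2 − 1 = 1 and tw(G) ≤ 1. G has an edge, so its treewidth is at least 1. Therefore the treewidth is 1.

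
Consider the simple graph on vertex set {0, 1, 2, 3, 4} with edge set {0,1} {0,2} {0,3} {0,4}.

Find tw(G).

A width-1 tree decomposition is:
Bags: B1 = {0, 1}  B2 = {0, 3}  B3 = {0, 2}  B4 = {0, 4}
Tree: B1–B2, B2–B3, B3–B4
Every bag has size at most 2, so the width is 2 − 1 = 1 and tw(G) ≤ 1. Since G has at least one edge (e.g. 1–0), it is not an edgeless graph, so tw(G) ≥ 1. The upper and lower bounds meet at 1, so that is the treewidth.

1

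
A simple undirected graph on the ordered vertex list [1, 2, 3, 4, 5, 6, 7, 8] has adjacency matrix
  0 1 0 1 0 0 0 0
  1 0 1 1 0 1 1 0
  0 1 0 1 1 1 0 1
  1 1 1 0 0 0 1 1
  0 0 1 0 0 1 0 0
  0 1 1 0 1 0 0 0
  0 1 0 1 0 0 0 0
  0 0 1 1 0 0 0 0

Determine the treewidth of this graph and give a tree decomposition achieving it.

Treewidth 2.
One such decomposition:
Bags: B1 = {2, 3, 4}  B2 = {2, 4, 7}  B3 = {1, 2, 4}  B4 = {2, 3, 6}  B5 = {3, 4, 8}  B6 = {3, 5, 6}
Tree: B1–B2, B1–B3, B1–B4, B1–B5, B4–B6

Each bag holds 3 vertices, so the decomposition has width 2, which upper-bounds the treewidth. For the lower bound, the 3 vertices {3, 4, 8} are pairwise adjacent, and any tree decomposition puts a clique entirely inside one bag — forcing width ≥ 2. The upper and lower bounds meet at 2, so that is the treewidth.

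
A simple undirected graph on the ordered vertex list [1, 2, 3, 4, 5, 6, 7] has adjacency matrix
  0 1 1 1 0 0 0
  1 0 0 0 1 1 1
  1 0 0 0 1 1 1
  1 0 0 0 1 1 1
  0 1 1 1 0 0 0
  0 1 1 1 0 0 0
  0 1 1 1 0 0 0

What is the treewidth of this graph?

A width-3 tree decomposition is:
Bags: B1 = {2, 3, 4, 6}  B2 = {2, 3, 4, 7}  B3 = {2, 3, 4, 5}  B4 = {1, 2, 3, 4}
Tree: B1–B2, B2–B3, B3–B4
The largest bag has 4 vertices, giving width 3; this decomposition certifies tw(G) ≤ 3. For the lower bound: the 4 vertex sets {4,6}, {2,7}, {3}, {5} are disjoint, each induces a connected subgraph, and every pair is joined by at least one edge of G. Contracting each set to a single vertex therefore yields K_{4} as a minor, and since treewidth is minor-monotone, tw(G) ≥ tw(K_{4}) = 3. Therefore the treewidth is 3.

3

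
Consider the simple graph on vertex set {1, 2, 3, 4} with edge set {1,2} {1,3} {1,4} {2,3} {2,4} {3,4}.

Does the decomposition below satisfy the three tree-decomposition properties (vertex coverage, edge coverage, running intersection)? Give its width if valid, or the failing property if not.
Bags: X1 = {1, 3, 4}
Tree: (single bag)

A tree decomposition must satisfy three properties: every vertex lies in some bag; for every edge, both endpoints lie together in some bag; and for every vertex, the bags containing it form a connected subtree. Here vertex 2 appears in no bag, so the decomposition is invalid.

No — vertex 2 appears in no bag.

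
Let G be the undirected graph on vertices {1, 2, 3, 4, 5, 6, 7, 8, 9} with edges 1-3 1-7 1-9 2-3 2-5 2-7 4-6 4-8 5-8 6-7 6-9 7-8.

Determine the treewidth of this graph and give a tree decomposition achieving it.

Treewidth 3.
Bags: B1 = {1, 4, 6, 9}  B2 = {1, 4, 6, 7}  B3 = {1, 4, 7, 8}  B4 = {1, 3, 7, 8}  B5 = {2, 3, 7, 8}  B6 = {2, 3, 5, 8}
Tree: B1–B2, B2–B3, B3–B4, B4–B5, B5–B6

Each bag holds 4 vertices, so the decomposition has width 3, which upper-bounds the treewidth. For the lower bound: the 4 vertex sets {4,6,9}, {1}, {7}, {2,3,5,8} are disjoint, each induces a connected subgraph, and every pair is joined by at least one edge of G. Contracting each set to a single vertex therefore yields K_{4} as a minor, and since treewidth is minor-monotone, tw(G) ≥ tw(K_{4}) = 3. Therefore the treewidth is 3.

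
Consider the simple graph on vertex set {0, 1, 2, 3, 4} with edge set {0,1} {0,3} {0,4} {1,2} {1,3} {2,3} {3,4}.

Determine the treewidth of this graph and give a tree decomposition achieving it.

Treewidth 2.
Bags: B1 = {1, 2, 3}  B2 = {0, 1, 3}  B3 = {0, 3, 4}
Tree: B1–B2, B2–B3

Each bag holds 3 vertices, so the decomposition has width 2, which upper-bounds the treewidth. On the other hand G contains the 3-clique {0, 1, 3}. A clique must lie in a single bag of any decomposition, so no decomposition can have width below 2. Hence tw(G) = 2 exactly.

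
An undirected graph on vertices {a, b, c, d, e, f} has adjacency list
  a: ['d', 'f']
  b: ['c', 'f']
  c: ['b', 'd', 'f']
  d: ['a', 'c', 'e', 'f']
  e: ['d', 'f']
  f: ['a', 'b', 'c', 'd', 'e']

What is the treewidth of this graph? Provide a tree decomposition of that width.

Each bag holds 3 vertices, so the decomposition has width 2, which upper-bounds the treewidth. On the other hand G contains the 3-clique {d, e, f}. A clique must lie in a single bag of any decomposition, so no decomposition can have width below 2. Hence tw(G) = 2 exactly.

Treewidth 2.
One such decomposition:
Bags: B1 = {b, c, f}  B2 = {c, d, f}  B3 = {d, e, f}  B4 = {a, d, f}
Tree: B1–B2, B2–B3, B2–B4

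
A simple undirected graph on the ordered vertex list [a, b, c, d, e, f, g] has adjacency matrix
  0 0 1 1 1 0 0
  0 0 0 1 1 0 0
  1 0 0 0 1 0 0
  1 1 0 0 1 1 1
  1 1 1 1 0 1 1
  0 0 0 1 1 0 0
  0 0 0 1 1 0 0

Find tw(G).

A width-2 tree decomposition is:
Bags: B1 = {d, e, f}  B2 = {a, d, e}  B3 = {d, e, g}  B4 = {b, d, e}  B5 = {a, c, e}
Tree: B1–B2, B1–B3, B3–B4, B2–B5
Each bag holds 3 vertices, so the decomposition has width 2, which upper-bounds the treewidth. On the other hand G contains the 3-clique {d, e, g}. A clique must lie in a single bag of any decomposition, so no decomposition can have width below 2. Hence tw(G) = 2 exactly.

2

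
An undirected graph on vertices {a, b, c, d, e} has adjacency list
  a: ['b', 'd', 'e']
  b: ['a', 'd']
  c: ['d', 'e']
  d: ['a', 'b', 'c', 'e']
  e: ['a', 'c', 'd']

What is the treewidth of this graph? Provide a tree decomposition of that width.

Treewidth 2.
One such decomposition:
Bags: B1 = {c, d, e}  B2 = {a, d, e}  B3 = {a, b, d}
Tree: B1–B2, B2–B3

Every bag has size at most 3, so the width is 3 − 1 = 2 and tw(G) ≤ 2. For the lower bound, the 3 vertices {c, d, e} are pairwise adjacent, and any tree decomposition puts a clique entirely inside one bag — forcing width ≥ 2. Combining the bounds, tw(G) = 2.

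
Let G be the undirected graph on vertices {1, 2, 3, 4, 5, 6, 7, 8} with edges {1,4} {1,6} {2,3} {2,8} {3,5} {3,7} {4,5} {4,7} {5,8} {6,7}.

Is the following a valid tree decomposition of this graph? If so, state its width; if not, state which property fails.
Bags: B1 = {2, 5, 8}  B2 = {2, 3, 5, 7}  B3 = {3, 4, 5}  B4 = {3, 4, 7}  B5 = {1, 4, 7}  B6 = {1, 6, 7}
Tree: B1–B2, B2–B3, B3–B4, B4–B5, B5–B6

A tree decomposition must satisfy three properties: every vertex lies in some bag; for every edge, both endpoints lie together in some bag; and for every vertex, the bags containing it form a connected subtree. Here bags containing vertex 7 are not connected in the tree, so the decomposition is invalid.

No — bags containing vertex 7 are not connected in the tree.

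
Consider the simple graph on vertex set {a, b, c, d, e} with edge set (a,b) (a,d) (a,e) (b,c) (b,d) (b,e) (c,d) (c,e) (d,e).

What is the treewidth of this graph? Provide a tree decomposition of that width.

The largest bag has 4 vertices, giving width 3; this decomposition certifies tw(G) ≤ 3. Conversely, {b, c, d, e} is a clique of size 4, and the vertices of any clique must share a bag in every tree decomposition; so some bag has ≥ 4 vertices and tw(G) ≥ 3. The upper and lower bounds meet at 3, so that is the treewidth.

Treewidth 3.
Bags: B1 = {a, b, d, e}  B2 = {b, c, d, e}
Tree: B1–B2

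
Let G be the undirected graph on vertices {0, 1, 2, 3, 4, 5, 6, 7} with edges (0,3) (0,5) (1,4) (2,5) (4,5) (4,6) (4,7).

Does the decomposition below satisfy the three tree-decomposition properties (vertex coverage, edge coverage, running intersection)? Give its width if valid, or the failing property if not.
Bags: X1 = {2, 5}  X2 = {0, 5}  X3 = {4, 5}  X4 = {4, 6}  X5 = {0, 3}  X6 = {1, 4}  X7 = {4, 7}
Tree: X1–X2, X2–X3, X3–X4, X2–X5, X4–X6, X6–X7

Every vertex of G appears in some bag (union = {0, 1, 2, 3, 4, 5, 6, 7}); every edge is covered by a bag; and for each vertex v the set of bags containing v is connected in the bag tree. The decomposition is therefore valid. The largest bag has 2 vertices, so the width is 1.

Yes; width 1.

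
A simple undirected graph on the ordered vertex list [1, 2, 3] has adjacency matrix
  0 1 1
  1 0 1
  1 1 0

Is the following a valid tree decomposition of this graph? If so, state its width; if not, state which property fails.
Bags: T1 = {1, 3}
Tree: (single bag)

A tree decomposition must satisfy three properties: every vertex lies in some bag; for every edge, both endpoints lie together in some bag; and for every vertex, the bags containing it form a connected subtree. Here vertex 2 appears in no bag, so the decomposition is invalid.

No — vertex 2 appears in no bag.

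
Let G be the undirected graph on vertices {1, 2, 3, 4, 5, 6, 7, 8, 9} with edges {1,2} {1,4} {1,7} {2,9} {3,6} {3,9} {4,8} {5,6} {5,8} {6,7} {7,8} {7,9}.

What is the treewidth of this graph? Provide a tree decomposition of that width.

Treewidth 3.
Bags: B1 = {1, 2, 3, 9}  B2 = {1, 3, 7, 9}  B3 = {1, 3, 6, 7}  B4 = {1, 4, 6, 7}  B5 = {4, 6, 7, 8}  B6 = {4, 5, 6, 8}
Tree: B1–B2, B2–B3, B3–B4, B4–B5, B5–B6

Each bag holds 4 vertices, so the decomposition has width 3, which upper-bounds the treewidth. For the lower bound: the 4 vertex sets {2,3,9}, {1}, {7}, {4,5,6,8} are disjoint, each induces a connected subgraph, and every pair is joined by at least one edge of G. Contracting each set to a single vertex therefore yields K_{4} as a minor, and since treewidth is minor-monotone, tw(G) ≥ tw(K_{4}) = 3. Therefore the treewidth is 3.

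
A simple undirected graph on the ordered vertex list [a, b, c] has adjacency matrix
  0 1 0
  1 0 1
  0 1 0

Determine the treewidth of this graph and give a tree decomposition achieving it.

Each bag holds 2 vertices, so the decomposition has width 1, which upper-bounds the treewidth. G has an edge, so its treewidth is at least 1. Hence tw(G) = 1 exactly.

Treewidth 1.
One optimal decomposition is:
Bags: B1 = {b, c}  B2 = {a, b}
Tree: B1–B2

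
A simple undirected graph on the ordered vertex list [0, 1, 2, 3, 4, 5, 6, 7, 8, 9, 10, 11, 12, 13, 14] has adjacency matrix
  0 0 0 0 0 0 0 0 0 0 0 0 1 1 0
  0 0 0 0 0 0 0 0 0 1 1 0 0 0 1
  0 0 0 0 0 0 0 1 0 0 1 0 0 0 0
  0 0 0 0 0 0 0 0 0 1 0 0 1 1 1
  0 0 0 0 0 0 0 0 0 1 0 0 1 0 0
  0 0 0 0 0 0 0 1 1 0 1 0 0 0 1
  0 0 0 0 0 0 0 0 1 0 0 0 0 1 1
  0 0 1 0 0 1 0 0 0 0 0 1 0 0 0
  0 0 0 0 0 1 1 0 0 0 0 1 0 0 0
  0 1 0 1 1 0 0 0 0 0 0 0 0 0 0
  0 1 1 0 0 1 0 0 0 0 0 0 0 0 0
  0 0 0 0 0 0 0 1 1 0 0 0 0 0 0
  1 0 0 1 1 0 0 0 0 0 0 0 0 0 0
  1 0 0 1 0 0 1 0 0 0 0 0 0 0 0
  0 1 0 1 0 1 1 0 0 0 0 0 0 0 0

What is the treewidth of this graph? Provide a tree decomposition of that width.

The largest bag has 4 vertices, giving width 3; this decomposition certifies tw(G) ≤ 3. For the lower bound: the 4 vertex sets {2,7,11}, {10}, {5}, {1,6,8,14} are disjoint, each induces a connected subgraph, and every pair is joined by at least one edge of G. Contracting each set to a single vertex therefore yields K_{4} as a minor, and since treewidth is minor-monotone, tw(G) ≥ tw(K_{4}) = 3. Combining the bounds, tw(G) = 3.

Treewidth 3.
One such decomposition:
Bags: B1 = {2, 7, 10, 11}  B2 = {5, 7, 10, 11}  B3 = {5, 8, 10, 11}  B4 = {1, 5, 8, 10}  B5 = {1, 5, 8, 14}  B6 = {1, 6, 8, 14}  B7 = {1, 6, 9, 14}  B8 = {3, 6, 9, 14}  B9 = {3, 6, 9, 13}  B10 = {3, 4, 9, 13}  B11 = {3, 4, 12, 13}  B12 = {0, 4, 12, 13}
Tree: B1–B2, B2–B3, B3–B4, B4–B5, B5–B6, B6–B7, B7–B8, B8–B9, B9–B10, B10–B11, B11–B12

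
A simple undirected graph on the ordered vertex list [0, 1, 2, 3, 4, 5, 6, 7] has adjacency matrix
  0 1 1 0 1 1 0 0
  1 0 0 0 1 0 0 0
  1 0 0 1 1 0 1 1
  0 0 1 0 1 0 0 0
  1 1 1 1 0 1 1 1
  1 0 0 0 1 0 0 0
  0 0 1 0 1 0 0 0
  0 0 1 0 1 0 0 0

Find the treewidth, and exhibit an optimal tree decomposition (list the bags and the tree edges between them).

Treewidth 2.
Bags: B1 = {0, 2, 4}  B2 = {2, 3, 4}  B3 = {2, 4, 6}  B4 = {0, 1, 4}  B5 = {2, 4, 7}  B6 = {0, 4, 5}
Tree: B1–B2, B2–B3, B1–B4, B3–B5, B1–B6

Each bag holds 3 vertices, so the decomposition has width 2, which upper-bounds the treewidth. Conversely, {0, 1, 4} is a clique of size 3, and the vertices of any clique must share a bag in every tree decomposition; so some bag has ≥ 3 vertices and tw(G) ≥ 2. Hence tw(G) = 2 exactly.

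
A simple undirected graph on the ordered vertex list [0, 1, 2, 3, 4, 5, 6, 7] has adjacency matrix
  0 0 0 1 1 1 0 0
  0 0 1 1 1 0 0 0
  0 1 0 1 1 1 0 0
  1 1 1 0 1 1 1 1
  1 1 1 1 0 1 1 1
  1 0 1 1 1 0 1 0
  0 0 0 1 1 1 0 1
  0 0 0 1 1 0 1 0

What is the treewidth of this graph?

3

A width-3 tree decomposition is:
Bags: B1 = {2, 3, 4, 5}  B2 = {0, 3, 4, 5}  B3 = {1, 2, 3, 4}  B4 = {3, 4, 5, 6}  B5 = {3, 4, 6, 7}
Tree: B1–B2, B1–B3, B1–B4, B4–B5
Each bag holds 4 vertices, so the decomposition has width 3, which upper-bounds the treewidth. Conversely, {1, 2, 3, 4} is a clique of size 4, and the vertices of any clique must share a bag in every tree decomposition; so some bag has ≥ 4 vertices and tw(G) ≥ 3. Therefore the treewidth is 3.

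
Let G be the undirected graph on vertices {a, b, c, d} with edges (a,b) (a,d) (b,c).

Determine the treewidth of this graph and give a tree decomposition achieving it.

Treewidth 1.
One optimal decomposition is:
Bags: B1 = {a, d}  B2 = {a, b}  B3 = {b, c}
Tree: B1–B2, B2–B3

The largest bag has 2 vertices, giving width 1; this decomposition certifies tw(G) ≤ 1. Any graph with an edge has treewidth ≥ 1, and G has the edge d–a. Therefore the treewidth is 1.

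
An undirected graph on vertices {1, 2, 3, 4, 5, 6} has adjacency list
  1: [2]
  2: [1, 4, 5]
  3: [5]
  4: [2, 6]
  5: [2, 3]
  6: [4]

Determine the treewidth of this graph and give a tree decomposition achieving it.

Treewidth 1.
One optimal decomposition is:
Bags: B1 = {2, 4}  B2 = {2, 5}  B3 = {3, 5}  B4 = {1, 2}  B5 = {4, 6}
Tree: B1–B2, B2–B3, B1–B4, B1–B5

Every bag has size at most 2, so the width is 2 − 1 = 1 and tw(G) ≤ 1. G has an edge, so its treewidth is at least 1. Combining the bounds, tw(G) = 1.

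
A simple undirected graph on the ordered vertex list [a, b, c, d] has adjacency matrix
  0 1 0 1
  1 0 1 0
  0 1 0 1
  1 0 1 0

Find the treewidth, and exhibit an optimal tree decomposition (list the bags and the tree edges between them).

Treewidth 2.
One optimal decomposition is:
Bags: B1 = {a, b, c}  B2 = {a, c, d}
Tree: B1–B2

Every bag has size at most 3, so the width is 3 − 1 = 2 and tw(G) ≤ 2. Since c–b–a–d–c is a cycle in G, G is not acyclic. Forests are exactly the graphs of treewidth ≤ 1, so tw(G) ≥ 2. Hence tw(G) = 2 exactly.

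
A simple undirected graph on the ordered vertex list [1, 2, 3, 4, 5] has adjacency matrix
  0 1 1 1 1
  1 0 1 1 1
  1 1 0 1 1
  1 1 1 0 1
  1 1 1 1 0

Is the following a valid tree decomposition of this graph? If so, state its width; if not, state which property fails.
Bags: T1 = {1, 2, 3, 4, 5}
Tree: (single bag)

Vertex coverage: the bags together contain {1, 2, 3, 4, 5}, the full vertex set. Edge coverage: each edge of G has both endpoints in at least one bag. Running intersection: for every vertex, the bags containing it form a connected subtree. All three properties hold, so this is a valid tree decomposition of width max|bag| − 1 = 4, and hence tw(G) ≤ 4.

Yes; width 4.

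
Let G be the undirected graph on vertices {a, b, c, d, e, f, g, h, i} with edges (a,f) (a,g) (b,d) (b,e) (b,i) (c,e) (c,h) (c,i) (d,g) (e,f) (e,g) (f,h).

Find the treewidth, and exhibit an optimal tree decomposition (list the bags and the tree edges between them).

Treewidth 3.
One such decomposition:
Bags: B1 = {a, d, f, g}  B2 = {d, e, f, g}  B3 = {b, d, e, f}  B4 = {b, e, f, h}  B5 = {b, c, e, h}  B6 = {b, c, h, i}
Tree: B1–B2, B2–B3, B3–B4, B4–B5, B5–B6

The largest bag has 4 vertices, giving width 3; this decomposition certifies tw(G) ≤ 3. For the lower bound: the 4 vertex sets {a,d,g}, {f}, {e}, {b,c,h,i} are disjoint, each induces a connected subgraph, and every pair is joined by at least one edge of G. Contracting each set to a single vertex therefore yields K_{4} as a minor, and since treewidth is minor-monotone, tw(G) ≥ tw(K_{4}) = 3. Hence tw(G) = 3 exactly.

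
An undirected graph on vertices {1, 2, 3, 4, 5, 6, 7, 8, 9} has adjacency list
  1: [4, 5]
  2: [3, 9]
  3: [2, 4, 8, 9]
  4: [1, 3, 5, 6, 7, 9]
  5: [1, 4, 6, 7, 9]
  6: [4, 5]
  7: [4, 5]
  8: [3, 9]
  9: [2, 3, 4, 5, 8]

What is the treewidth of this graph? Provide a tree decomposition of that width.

The largest bag has 3 vertices, giving width 2; this decomposition certifies tw(G) ≤ 2. Conversely, {3, 8, 9} is a clique of size 3, and the vertices of any clique must share a bag in every tree decomposition; so some bag has ≥ 3 vertices and tw(G) ≥ 2. Combining the bounds, tw(G) = 2.

Treewidth 2.
Bags: B1 = {4, 5, 9}  B2 = {3, 4, 9}  B3 = {2, 3, 9}  B4 = {1, 4, 5}  B5 = {3, 8, 9}  B6 = {4, 5, 7}  B7 = {4, 5, 6}
Tree: B1–B2, B2–B3, B1–B4, B3–B5, B4–B6, B1–B7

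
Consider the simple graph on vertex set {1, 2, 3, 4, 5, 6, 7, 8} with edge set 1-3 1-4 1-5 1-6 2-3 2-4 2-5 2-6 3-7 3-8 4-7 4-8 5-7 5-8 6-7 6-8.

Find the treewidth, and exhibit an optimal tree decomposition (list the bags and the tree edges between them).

Every bag has size at most 5, so the width is 5 − 1 = 4 and tw(G) ≤ 4. For the lower bound: the 5 vertex sets {4,8}, {2,6}, {1,5}, {7}, {3} are disjoint, each induces a connected subgraph, and every pair is joined by at least one edge of G. Contracting each set to a single vertex therefore yields K_{5} as a minor, and since treewidth is minor-monotone, tw(G) ≥ tw(K_{5}) = 4. Combining the bounds, tw(G) = 4.

Treewidth 4.
Bags: B1 = {1, 2, 4, 7, 8}  B2 = {1, 2, 6, 7, 8}  B3 = {1, 2, 5, 7, 8}  B4 = {1, 2, 3, 7, 8}
Tree: B1–B2, B2–B3, B3–B4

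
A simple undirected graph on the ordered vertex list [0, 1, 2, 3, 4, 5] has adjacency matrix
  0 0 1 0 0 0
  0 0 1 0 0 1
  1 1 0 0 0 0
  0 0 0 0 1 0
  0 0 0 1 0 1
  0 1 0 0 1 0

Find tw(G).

1

A width-1 tree decomposition is:
Bags: B1 = {3, 4}  B2 = {4, 5}  B3 = {1, 5}  B4 = {1, 2}  B5 = {0, 2}
Tree: B1–B2, B2–B3, B3–B4, B4–B5
The largest bag has 2 vertices, giving width 1; this decomposition certifies tw(G) ≤ 1. G has an edge, so its treewidth is at least 1. Hence tw(G) = 1 exactly.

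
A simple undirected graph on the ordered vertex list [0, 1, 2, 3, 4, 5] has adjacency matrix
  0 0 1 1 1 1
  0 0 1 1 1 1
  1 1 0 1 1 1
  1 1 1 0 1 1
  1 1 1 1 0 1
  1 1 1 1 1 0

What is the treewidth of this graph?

A width-4 tree decomposition is:
Bags: B1 = {0, 2, 3, 4, 5}  B2 = {1, 2, 3, 4, 5}
Tree: B1–B2
Each bag holds 5 vertices, so the decomposition has width 4, which upper-bounds the treewidth. Conversely, {0, 2, 3, 4, 5} is a clique of size 5, and the vertices of any clique must share a bag in every tree decomposition; so some bag has ≥ 5 vertices and tw(G) ≥ 4. Combining the bounds, tw(G) = 4.

4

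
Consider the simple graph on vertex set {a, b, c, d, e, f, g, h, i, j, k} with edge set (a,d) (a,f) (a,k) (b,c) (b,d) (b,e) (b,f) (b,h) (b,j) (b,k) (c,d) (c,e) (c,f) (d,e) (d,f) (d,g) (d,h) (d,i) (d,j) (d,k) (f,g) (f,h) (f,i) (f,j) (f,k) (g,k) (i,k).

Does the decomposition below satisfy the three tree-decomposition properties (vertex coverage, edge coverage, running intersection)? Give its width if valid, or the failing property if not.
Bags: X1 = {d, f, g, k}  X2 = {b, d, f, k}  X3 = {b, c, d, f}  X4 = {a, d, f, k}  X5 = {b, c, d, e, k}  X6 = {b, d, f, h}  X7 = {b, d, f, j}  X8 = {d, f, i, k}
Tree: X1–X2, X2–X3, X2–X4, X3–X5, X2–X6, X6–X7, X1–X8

No — bags containing vertex k are not connected in the tree.

A tree decomposition must satisfy three properties: every vertex lies in some bag; for every edge, both endpoints lie together in some bag; and for every vertex, the bags containing it form a connected subtree. Here bags containing vertex k are not connected in the tree, so the decomposition is invalid.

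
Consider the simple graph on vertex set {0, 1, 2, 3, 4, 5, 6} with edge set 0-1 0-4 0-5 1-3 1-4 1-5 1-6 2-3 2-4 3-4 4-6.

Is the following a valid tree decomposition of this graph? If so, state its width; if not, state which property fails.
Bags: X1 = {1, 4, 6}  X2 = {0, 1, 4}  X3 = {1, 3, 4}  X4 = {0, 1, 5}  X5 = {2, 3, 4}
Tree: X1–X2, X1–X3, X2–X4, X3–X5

Yes; width 2.

Checking the three conditions: (i) the bags cover all of {0, 1, 2, 3, 4, 5, 6}; (ii) for each edge, some bag contains both endpoints; (iii) the bags containing any fixed vertex form a subtree. All hold, so the decomposition is valid with width 3 − 1 = 2.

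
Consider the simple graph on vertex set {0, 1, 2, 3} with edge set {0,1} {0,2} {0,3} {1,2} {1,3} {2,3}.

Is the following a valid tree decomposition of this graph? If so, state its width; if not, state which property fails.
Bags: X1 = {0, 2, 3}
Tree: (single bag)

A tree decomposition must satisfy three properties: every vertex lies in some bag; for every edge, both endpoints lie together in some bag; and for every vertex, the bags containing it form a connected subtree. Here vertex 1 appears in no bag, so the decomposition is invalid.

No — vertex 1 appears in no bag.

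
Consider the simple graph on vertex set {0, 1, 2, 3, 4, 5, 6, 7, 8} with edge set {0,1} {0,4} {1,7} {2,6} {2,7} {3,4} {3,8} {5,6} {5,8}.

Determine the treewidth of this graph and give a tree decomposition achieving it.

Every bag has size at most 3, so the width is 3 − 1 = 2 and tw(G) ≤ 2. For the lower bound, G contains the cycle 1–7–2–6–5–8–3–4–0–1, so G is not a forest; only forests have treewidth ≤ 1, hence tw(G) ≥ 2. The upper and lower bounds meet at 2, so that is the treewidth.

Treewidth 2.
One optimal decomposition is:
Bags: B1 = {1, 2, 7}  B2 = {1, 2, 6}  B3 = {1, 5, 6}  B4 = {1, 5, 8}  B5 = {1, 3, 8}  B6 = {1, 3, 4}  B7 = {0, 1, 4}
Tree: B1–B2, B2–B3, B3–B4, B4–B5, B5–B6, B6–B7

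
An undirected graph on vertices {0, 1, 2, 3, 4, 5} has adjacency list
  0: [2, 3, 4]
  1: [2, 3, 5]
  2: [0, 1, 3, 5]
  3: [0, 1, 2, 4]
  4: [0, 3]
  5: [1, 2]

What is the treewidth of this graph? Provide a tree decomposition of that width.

The largest bag has 3 vertices, giving width 2; this decomposition certifies tw(G) ≤ 2. For the lower bound, the 3 vertices {0, 2, 3} are pairwise adjacent, and any tree decomposition puts a clique entirely inside one bag — forcing width ≥ 2. Therefore the treewidth is 2.

Treewidth 2.
Bags: B1 = {0, 3, 4}  B2 = {0, 2, 3}  B3 = {1, 2, 3}  B4 = {1, 2, 5}
Tree: B1–B2, B2–B3, B3–B4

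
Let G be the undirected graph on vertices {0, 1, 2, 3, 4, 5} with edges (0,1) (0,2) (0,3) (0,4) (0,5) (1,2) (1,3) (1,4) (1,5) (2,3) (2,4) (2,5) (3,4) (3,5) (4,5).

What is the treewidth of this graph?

A width-5 tree decomposition is:
Bags: B1 = {0, 1, 2, 3, 4, 5}
Tree: (single bag)
A single bag containing all 6 vertices is trivially a valid decomposition of width 5. Conversely, {0, 1, 2, 3, 4, 5} is a clique of size 6, and the vertices of any clique must share a bag in every tree decomposition; so some bag has ≥ 6 vertices and tw(G) ≥ 5. The upper and lower bounds meet at 5, so that is the treewidth.

5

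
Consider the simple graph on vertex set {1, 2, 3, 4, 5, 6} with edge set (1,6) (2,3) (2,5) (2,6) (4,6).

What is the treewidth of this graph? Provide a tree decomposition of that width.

Treewidth 1.
Bags: B1 = {2, 5}  B2 = {2, 3}  B3 = {2, 6}  B4 = {1, 6}  B5 = {4, 6}
Tree: B1–B2, B1–B3, B3–B4, B3–B5

Each bag holds 2 vertices, so the decomposition has width 1, which upper-bounds the treewidth. Any graph with an edge has treewidth ≥ 1, and G has the edge 5–2. Hence tw(G) = 1 exactly.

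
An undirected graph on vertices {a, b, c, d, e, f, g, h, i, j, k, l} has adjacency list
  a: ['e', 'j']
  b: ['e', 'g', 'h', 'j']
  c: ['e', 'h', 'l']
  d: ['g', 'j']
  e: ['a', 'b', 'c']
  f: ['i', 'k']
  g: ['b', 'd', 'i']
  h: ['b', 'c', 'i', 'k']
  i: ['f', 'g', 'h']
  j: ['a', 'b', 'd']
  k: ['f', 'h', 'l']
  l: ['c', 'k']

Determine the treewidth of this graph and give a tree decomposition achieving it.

Each bag holds 4 vertices, so the decomposition has width 3, which upper-bounds the treewidth. For the lower bound: the 4 vertex sets {f,k,l}, {i}, {h}, {b,c,e,g} are disjoint, each induces a connected subgraph, and every pair is joined by at least one edge of G. Contracting each set to a single vertex therefore yields K_{4} as a minor, and since treewidth is minor-monotone, tw(G) ≥ tw(K_{4}) = 3. Hence tw(G) = 3 exactly.

Treewidth 3.
One optimal decomposition is:
Bags: B1 = {f, i, k, l}  B2 = {h, i, k, l}  B3 = {c, h, i, l}  B4 = {c, g, h, i}  B5 = {b, c, g, h}  B6 = {b, c, e, g}  B7 = {b, d, e, g}  B8 = {b, d, e, j}  B9 = {a, d, e, j}
Tree: B1–B2, B2–B3, B3–B4, B4–B5, B5–B6, B6–B7, B7–B8, B8–B9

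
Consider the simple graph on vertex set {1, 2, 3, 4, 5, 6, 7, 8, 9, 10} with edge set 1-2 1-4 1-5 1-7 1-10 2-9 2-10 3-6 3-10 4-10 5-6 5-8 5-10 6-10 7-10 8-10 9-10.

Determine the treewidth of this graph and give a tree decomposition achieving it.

Treewidth 2.
One optimal decomposition is:
Bags: B1 = {1, 7, 10}  B2 = {1, 2, 10}  B3 = {2, 9, 10}  B4 = {1, 5, 10}  B5 = {5, 6, 10}  B6 = {5, 8, 10}  B7 = {3, 6, 10}  B8 = {1, 4, 10}
Tree: B1–B2, B2–B3, B2–B4, B4–B5, B5–B6, B5–B7, B1–B8

The largest bag has 3 vertices, giving width 2; this decomposition certifies tw(G) ≤ 2. For the lower bound, the 3 vertices {1, 2, 10} are pairwise adjacent, and any tree decomposition puts a clique entirely inside one bag — forcing width ≥ 2. The upper and lower bounds meet at 2, so that is the treewidth.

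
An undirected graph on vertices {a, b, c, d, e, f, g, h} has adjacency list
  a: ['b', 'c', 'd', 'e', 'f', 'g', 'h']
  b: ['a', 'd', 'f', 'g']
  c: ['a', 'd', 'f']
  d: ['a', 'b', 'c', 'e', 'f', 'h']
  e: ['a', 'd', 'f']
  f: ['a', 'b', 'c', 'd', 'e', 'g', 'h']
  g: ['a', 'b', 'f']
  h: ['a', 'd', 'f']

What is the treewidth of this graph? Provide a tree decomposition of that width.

Each bag holds 4 vertices, so the decomposition has width 3, which upper-bounds the treewidth. On the other hand G contains the 4-clique {a, d, e, f}. A clique must lie in a single bag of any decomposition, so no decomposition can have width below 3. Therefore the treewidth is 3.

Treewidth 3.
One optimal decomposition is:
Bags: B1 = {a, b, d, f}  B2 = {a, b, f, g}  B3 = {a, c, d, f}  B4 = {a, d, e, f}  B5 = {a, d, f, h}
Tree: B1–B2, B1–B3, B1–B4, B4–B5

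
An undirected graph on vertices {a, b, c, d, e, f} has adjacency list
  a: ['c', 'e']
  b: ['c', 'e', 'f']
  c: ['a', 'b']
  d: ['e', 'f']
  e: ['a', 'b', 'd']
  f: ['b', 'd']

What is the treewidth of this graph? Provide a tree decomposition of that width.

Treewidth 2.
One such decomposition:
Bags: B1 = {a, b, c}  B2 = {a, b, e}  B3 = {b, e, f}  B4 = {d, e, f}
Tree: B1–B2, B2–B3, B3–B4

Each bag holds 3 vertices, so the decomposition has width 2, which upper-bounds the treewidth. Since c–a–e–b–c is a cycle in G, G is not acyclic. Forests are exactly the graphs of treewidth ≤ 1, so tw(G) ≥ 2. Hence tw(G) = 2 exactly.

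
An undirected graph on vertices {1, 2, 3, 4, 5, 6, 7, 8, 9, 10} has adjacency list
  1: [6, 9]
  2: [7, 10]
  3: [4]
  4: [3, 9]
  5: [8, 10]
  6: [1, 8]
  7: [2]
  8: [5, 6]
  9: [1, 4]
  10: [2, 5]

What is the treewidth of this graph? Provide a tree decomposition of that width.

Treewidth 1.
One optimal decomposition is:
Bags: B1 = {3, 4}  B2 = {4, 9}  B3 = {1, 9}  B4 = {1, 6}  B5 = {6, 8}  B6 = {5, 8}  B7 = {5, 10}  B8 = {2, 10}  B9 = {2, 7}
Tree: B1–B2, B2–B3, B3–B4, B4–B5, B5–B6, B6–B7, B7–B8, B8–B9

Each bag holds 2 vertices, so the decomposition has width 1, which upper-bounds the treewidth. G has an edge, so its treewidth is at least 1. Hence tw(G) = 1 exactly.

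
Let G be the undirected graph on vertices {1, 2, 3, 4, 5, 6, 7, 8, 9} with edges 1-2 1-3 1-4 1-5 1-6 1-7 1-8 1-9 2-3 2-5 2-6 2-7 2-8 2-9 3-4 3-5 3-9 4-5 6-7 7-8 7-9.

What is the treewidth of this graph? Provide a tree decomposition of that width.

Treewidth 3.
One optimal decomposition is:
Bags: B1 = {1, 2, 7, 8}  B2 = {1, 2, 7, 9}  B3 = {1, 2, 3, 9}  B4 = {1, 2, 3, 5}  B5 = {1, 3, 4, 5}  B6 = {1, 2, 6, 7}
Tree: B1–B2, B2–B3, B3–B4, B4–B5, B2–B6

The largest bag has 4 vertices, giving width 3; this decomposition certifies tw(G) ≤ 3. Conversely, {1, 2, 3, 9} is a clique of size 4, and the vertices of any clique must share a bag in every tree decomposition; so some bag has ≥ 4 vertices and tw(G) ≥ 3. Combining the bounds, tw(G) = 3.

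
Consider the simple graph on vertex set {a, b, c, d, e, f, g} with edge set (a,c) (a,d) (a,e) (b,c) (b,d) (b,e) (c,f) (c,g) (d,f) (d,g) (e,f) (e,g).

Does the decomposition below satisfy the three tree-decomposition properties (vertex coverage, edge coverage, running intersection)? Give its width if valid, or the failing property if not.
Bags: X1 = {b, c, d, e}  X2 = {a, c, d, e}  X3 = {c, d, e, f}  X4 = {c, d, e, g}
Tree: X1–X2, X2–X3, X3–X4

Every vertex of G appears in some bag (union = {a, b, c, d, e, f, g}); every edge is covered by a bag; and for each vertex v the set of bags containing v is connected in the bag tree. The decomposition is therefore valid. The largest bag has 4 vertices, so the width is 3.

Yes; width 3.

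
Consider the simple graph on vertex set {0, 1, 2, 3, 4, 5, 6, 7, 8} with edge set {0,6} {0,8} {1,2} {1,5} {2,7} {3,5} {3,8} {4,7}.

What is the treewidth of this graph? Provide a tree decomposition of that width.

Every bag has size at most 2, so the width is 2 − 1 = 1 and tw(G) ≤ 1. Since G has at least one edge (e.g. 6–0), it is not an edgeless graph, so tw(G) ≥ 1. Combining the bounds, tw(G) = 1.

Treewidth 1.
One such decomposition:
Bags: B1 = {0, 6}  B2 = {0, 8}  B3 = {3, 8}  B4 = {3, 5}  B5 = {1, 5}  B6 = {1, 2}  B7 = {2, 7}  B8 = {4, 7}
Tree: B1–B2, B2–B3, B3–B4, B4–B5, B5–B6, B6–B7, B7–B8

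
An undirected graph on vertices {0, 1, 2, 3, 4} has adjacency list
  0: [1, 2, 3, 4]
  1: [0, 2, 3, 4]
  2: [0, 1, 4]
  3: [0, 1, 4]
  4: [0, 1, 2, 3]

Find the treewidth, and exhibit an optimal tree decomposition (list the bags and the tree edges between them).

The largest bag has 4 vertices, giving width 3; this decomposition certifies tw(G) ≤ 3. Conversely, {0, 1, 2, 4} is a clique of size 4, and the vertices of any clique must share a bag in every tree decomposition; so some bag has ≥ 4 vertices and tw(G) ≥ 3. Therefore the treewidth is 3.

Treewidth 3.
One such decomposition:
Bags: B1 = {0, 1, 3, 4}  B2 = {0, 1, 2, 4}
Tree: B1–B2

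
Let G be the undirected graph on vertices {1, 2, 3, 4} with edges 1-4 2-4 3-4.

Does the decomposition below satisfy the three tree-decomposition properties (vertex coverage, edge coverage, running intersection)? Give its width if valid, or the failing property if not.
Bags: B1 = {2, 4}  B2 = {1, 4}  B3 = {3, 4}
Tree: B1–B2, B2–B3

Vertex coverage: the bags together contain {1, 2, 3, 4}, the full vertex set. Edge coverage: each edge of G has both endpoints in at least one bag. Running intersection: for every vertex, the bags containing it form a connected subtree. All three properties hold, so this is a valid tree decomposition of width max|bag| − 1 = 1, and hence tw(G) ≤ 1.

Yes; width 1.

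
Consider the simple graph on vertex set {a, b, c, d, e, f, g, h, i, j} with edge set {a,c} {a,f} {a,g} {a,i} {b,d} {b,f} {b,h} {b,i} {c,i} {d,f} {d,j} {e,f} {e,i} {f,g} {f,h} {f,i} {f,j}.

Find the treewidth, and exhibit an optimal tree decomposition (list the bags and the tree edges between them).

The largest bag has 3 vertices, giving width 2; this decomposition certifies tw(G) ≤ 2. Conversely, {a, c, i} is a clique of size 3, and the vertices of any clique must share a bag in every tree decomposition; so some bag has ≥ 3 vertices and tw(G) ≥ 2. The upper and lower bounds meet at 2, so that is the treewidth.

Treewidth 2.
One such decomposition:
Bags: B1 = {a, f, i}  B2 = {e, f, i}  B3 = {a, c, i}  B4 = {b, f, i}  B5 = {b, f, h}  B6 = {b, d, f}  B7 = {a, f, g}  B8 = {d, f, j}
Tree: B1–B2, B1–B3, B1–B4, B4–B5, B4–B6, B1–B7, B6–B8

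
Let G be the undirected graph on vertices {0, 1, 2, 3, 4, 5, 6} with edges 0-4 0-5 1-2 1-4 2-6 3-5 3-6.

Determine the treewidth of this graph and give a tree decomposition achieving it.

Treewidth 2.
One such decomposition:
Bags: B1 = {0, 1, 4}  B2 = {0, 1, 5}  B3 = {1, 3, 5}  B4 = {1, 3, 6}  B5 = {1, 2, 6}
Tree: B1–B2, B2–B3, B3–B4, B4–B5

The largest bag has 3 vertices, giving width 2; this decomposition certifies tw(G) ≤ 2. Since 1–4–0–5–3–6–2–1 is a cycle in G, G is not acyclic. Forests are exactly the graphs of treewidth ≤ 1, so tw(G) ≥ 2. Therefore the treewidth is 2.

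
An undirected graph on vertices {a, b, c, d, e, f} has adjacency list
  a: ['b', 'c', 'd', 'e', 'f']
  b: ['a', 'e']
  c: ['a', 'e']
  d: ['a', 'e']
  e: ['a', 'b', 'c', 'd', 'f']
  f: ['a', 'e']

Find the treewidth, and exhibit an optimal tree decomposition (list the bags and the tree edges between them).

Every bag has size at most 3, so the width is 3 − 1 = 2 and tw(G) ≤ 2. On the other hand G contains the 3-clique {a, d, e}. A clique must lie in a single bag of any decomposition, so no decomposition can have width below 2. Hence tw(G) = 2 exactly.

Treewidth 2.
One such decomposition:
Bags: B1 = {a, e, f}  B2 = {a, b, e}  B3 = {a, d, e}  B4 = {a, c, e}
Tree: B1–B2, B2–B3, B3–B4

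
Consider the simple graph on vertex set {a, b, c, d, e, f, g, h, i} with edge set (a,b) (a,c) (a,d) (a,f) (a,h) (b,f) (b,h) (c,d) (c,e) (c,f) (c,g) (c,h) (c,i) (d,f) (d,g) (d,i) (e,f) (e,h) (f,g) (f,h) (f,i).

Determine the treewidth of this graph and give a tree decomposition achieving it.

Treewidth 3.
Bags: B1 = {a, c, f, h}  B2 = {a, b, f, h}  B3 = {c, e, f, h}  B4 = {a, c, d, f}  B5 = {c, d, f, i}  B6 = {c, d, f, g}
Tree: B1–B2, B1–B3, B1–B4, B4–B5, B5–B6

Each bag holds 4 vertices, so the decomposition has width 3, which upper-bounds the treewidth. On the other hand G contains the 4-clique {c, d, f, g}. A clique must lie in a single bag of any decomposition, so no decomposition can have width below 3. Combining the bounds, tw(G) = 3.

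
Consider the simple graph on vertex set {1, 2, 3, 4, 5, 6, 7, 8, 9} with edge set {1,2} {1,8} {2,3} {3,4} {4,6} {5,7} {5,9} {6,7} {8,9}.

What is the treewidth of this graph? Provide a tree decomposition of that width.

Treewidth 2.
One optimal decomposition is:
Bags: B1 = {1, 2, 3}  B2 = {1, 3, 8}  B3 = {3, 8, 9}  B4 = {3, 5, 9}  B5 = {3, 5, 7}  B6 = {3, 6, 7}  B7 = {3, 4, 6}
Tree: B1–B2, B2–B3, B3–B4, B4–B5, B5–B6, B6–B7

Every bag has size at most 3, so the width is 3 − 1 = 2 and tw(G) ≤ 2. For the lower bound, G contains the cycle 3–2–1–8–9–5–7–6–4–3, so G is not a forest; only forests have treewidth ≤ 1, hence tw(G) ≥ 2. Combining the bounds, tw(G) = 2.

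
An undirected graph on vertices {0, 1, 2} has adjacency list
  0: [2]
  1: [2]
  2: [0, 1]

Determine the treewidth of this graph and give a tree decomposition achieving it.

Treewidth 1.
One optimal decomposition is:
Bags: B1 = {1, 2}  B2 = {0, 2}
Tree: B1–B2

Each bag holds 2 vertices, so the decomposition has width 1, which upper-bounds the treewidth. Since G has at least one edge (e.g. 2–1), it is not an edgeless graph, so tw(G) ≥ 1. Combining the bounds, tw(G) = 1.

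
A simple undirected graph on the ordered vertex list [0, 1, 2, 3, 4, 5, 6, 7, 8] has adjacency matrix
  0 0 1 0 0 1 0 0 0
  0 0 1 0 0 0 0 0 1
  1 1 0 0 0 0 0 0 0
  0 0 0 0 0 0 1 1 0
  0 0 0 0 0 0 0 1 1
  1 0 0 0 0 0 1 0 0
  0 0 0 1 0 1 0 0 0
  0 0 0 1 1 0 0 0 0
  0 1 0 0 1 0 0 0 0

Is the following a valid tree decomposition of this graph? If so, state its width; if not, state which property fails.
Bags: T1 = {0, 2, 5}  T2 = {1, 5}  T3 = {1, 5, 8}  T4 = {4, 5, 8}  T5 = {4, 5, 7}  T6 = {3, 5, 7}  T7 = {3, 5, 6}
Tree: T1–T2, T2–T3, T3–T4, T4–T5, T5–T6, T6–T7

A tree decomposition must satisfy three properties: every vertex lies in some bag; for every edge, both endpoints lie together in some bag; and for every vertex, the bags containing it form a connected subtree. Here edge (2,1) lies in no bag, so the decomposition is invalid.

No — edge (2,1) lies in no bag.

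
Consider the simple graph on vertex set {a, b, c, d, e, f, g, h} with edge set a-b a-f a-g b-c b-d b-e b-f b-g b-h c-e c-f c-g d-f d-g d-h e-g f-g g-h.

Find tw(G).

3

A width-3 tree decomposition is:
Bags: B1 = {b, c, f, g}  B2 = {b, d, f, g}  B3 = {b, d, g, h}  B4 = {a, b, f, g}  B5 = {b, c, e, g}
Tree: B1–B2, B2–B3, B1–B4, B1–B5
Each bag holds 4 vertices, so the decomposition has width 3, which upper-bounds the treewidth. On the other hand G contains the 4-clique {b, c, e, g}. A clique must lie in a single bag of any decomposition, so no decomposition can have width below 3. Hence tw(G) = 3 exactly.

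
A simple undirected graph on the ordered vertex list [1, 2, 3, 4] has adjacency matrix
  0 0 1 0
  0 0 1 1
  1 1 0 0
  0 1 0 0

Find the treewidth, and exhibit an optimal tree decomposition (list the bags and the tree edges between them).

Every bag has size at most 2, so the width is 2 − 1 = 1 and tw(G) ≤ 1. G has an edge, so its treewidth is at least 1. Combining the bounds, tw(G) = 1.

Treewidth 1.
One optimal decomposition is:
Bags: B1 = {2, 3}  B2 = {2, 4}  B3 = {1, 3}
Tree: B1–B2, B1–B3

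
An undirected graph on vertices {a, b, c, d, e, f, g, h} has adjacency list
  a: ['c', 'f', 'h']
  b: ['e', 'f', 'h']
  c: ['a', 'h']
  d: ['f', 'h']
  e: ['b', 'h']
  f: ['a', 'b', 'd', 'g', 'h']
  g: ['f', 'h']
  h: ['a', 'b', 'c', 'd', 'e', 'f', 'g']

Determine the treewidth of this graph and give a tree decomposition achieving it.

Treewidth 2.
One such decomposition:
Bags: B1 = {a, f, h}  B2 = {b, f, h}  B3 = {f, g, h}  B4 = {b, e, h}  B5 = {a, c, h}  B6 = {d, f, h}
Tree: B1–B2, B1–B3, B2–B4, B1–B5, B2–B6

Every bag has size at most 3, so the width is 3 − 1 = 2 and tw(G) ≤ 2. Conversely, {b, e, h} is a clique of size 3, and the vertices of any clique must share a bag in every tree decomposition; so some bag has ≥ 3 vertices and tw(G) ≥ 2. Combining the bounds, tw(G) = 2.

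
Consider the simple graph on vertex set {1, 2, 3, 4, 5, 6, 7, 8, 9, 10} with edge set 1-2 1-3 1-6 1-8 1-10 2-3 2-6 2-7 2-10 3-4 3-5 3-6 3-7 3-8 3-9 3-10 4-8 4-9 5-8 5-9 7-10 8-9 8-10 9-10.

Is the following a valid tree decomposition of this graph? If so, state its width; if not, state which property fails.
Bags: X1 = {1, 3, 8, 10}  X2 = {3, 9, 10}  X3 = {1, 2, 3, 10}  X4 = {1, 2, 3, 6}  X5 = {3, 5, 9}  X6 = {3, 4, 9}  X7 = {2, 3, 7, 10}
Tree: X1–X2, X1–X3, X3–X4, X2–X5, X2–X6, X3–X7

A tree decomposition must satisfy three properties: every vertex lies in some bag; for every edge, both endpoints lie together in some bag; and for every vertex, the bags containing it form a connected subtree. Here edge (8,9) lies in no bag, so the decomposition is invalid.

No — edge (8,9) lies in no bag.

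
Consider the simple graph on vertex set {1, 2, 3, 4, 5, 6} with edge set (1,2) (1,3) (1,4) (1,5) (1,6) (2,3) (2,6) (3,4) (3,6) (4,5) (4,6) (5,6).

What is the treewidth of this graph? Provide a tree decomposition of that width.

The largest bag has 4 vertices, giving width 3; this decomposition certifies tw(G) ≤ 3. For the lower bound, the 4 vertices {1, 2, 3, 6} are pairwise adjacent, and any tree decomposition puts a clique entirely inside one bag — forcing width ≥ 3. Combining the bounds, tw(G) = 3.

Treewidth 3.
Bags: B1 = {1, 2, 3, 6}  B2 = {1, 3, 4, 6}  B3 = {1, 4, 5, 6}
Tree: B1–B2, B2–B3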